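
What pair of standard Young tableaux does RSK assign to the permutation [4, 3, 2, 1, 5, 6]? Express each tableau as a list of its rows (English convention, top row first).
Insert each entry of the permutation into P by Schensted row insertion, recording in Q the position of each new cell.

Insert 4: appended to row 1. P = [[4]].
Insert 3: 3 bumps 4 from row 1; 4 starts row 2. P = [[3], [4]].
Insert 2: 2 bumps 3 from row 1; 3 bumps 4 from row 2; 4 starts row 3. P = [[2], [3], [4]].
Insert 1: 1 bumps 2 from row 1; 2 bumps 3 from row 2; 3 bumps 4 from row 3; 4 starts row 4. P = [[1], [2], [3], [4]].
Insert 5: appended to row 1. P = [[1, 5], [2], [3], [4]].
Insert 6: appended to row 1. P = [[1, 5, 6], [2], [3], [4]].

So P = [[1, 5, 6], [2], [3], [4]], Q = [[1, 5, 6], [2], [3], [4]].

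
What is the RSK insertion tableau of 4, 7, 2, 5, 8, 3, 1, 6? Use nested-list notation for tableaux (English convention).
Insert 4: appended to row 1. P = [[4]].
Insert 7: appended to row 1. P = [[4, 7]].
Insert 2: 2 bumps 4 from row 1; 4 starts row 2. P = [[2, 7], [4]].
Insert 5: 5 bumps 7 from row 1; 7 appends to row 2. P = [[2, 5], [4, 7]].
Insert 8: appended to row 1. P = [[2, 5, 8], [4, 7]].
Insert 3: 3 bumps 5 from row 1; 5 bumps 7 from row 2; 7 starts row 3. P = [[2, 3, 8], [4, 5], [7]].
Insert 1: 1 bumps 2 from row 1; 2 bumps 4 from row 2; 4 bumps 7 from row 3; 7 starts row 4. P = [[1, 3, 8], [2, 5], [4], [7]].
Insert 6: 6 bumps 8 from row 1; 8 appends to row 2. P = [[1, 3, 6], [2, 5, 8], [4], [7]].

So P = [[1, 3, 6], [2, 5, 8], [4], [7]].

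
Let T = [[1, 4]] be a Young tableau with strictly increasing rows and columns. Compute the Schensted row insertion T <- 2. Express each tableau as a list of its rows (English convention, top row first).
[[1, 2], [4]]

In row 1, 2 replaces 4 (the leftmost entry greater than 2); 4 is bumped to row 2. 4 starts a new row 2. The new tableau is [[1, 2], [4]].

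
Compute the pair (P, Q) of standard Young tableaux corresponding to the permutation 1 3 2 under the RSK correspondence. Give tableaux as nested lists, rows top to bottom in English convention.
P = [[1, 2], [3]], Q = [[1, 2], [3]]

Insert each entry of the permutation into P by Schensted row insertion, recording in Q the position of each new cell.

Insert 1: appended to row 1. P = [[1]], Q = [[1]].
Insert 3: appended to row 1. P = [[1, 3]], Q = [[1, 2]].
Insert 2: 2 bumps 3 from row 1; 3 starts row 2. P = [[1, 2], [3]], Q = [[1, 2], [3]].

So P = [[1, 2], [3]], Q = [[1, 2], [3]].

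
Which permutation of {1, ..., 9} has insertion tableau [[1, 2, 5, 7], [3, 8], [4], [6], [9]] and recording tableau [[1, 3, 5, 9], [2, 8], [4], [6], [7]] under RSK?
9 1 6 4 8 3 2 5 7

Reverse the RSK construction: for i from n down to 1, find the cell of Q containing i, remove the entry at that cell from P, and reverse-bump it up through P; the value ejected from row 1 is w(i).

Step i=9: Q has 9 at row 1, column 4; remove that cell from P, ejecting 7. So w(9) = 7. P is now [[1, 2, 5], [3, 8], [4], [6], [9]].
Step i=8: Q has 8 at row 2, column 2; remove 8 from row 2 of P and reverse-bump: 8 enters row 1 and ejects 5. So w(8) = 5. P is now [[1, 2, 8], [3], [4], [6], [9]].
Step i=7: Q has 7 at row 5, column 1; remove 9 from row 5 of P and reverse-bump: 9 enters row 4 and ejects 6; 6 enters row 3 and ejects 4; 4 enters row 2 and ejects 3; 3 enters row 1 and ejects 2. So w(7) = 2. P is now [[1, 3, 8], [4], [6], [9]].
Step i=6: Q has 6 at row 4, column 1; remove 9 from row 4 of P and reverse-bump: 9 enters row 3 and ejects 6; 6 enters row 2 and ejects 4; 4 enters row 1 and ejects 3. So w(6) = 3. P is now [[1, 4, 8], [6], [9]].
Step i=5: Q has 5 at row 1, column 3; remove that cell from P, ejecting 8. So w(5) = 8. P is now [[1, 4], [6], [9]].
Step i=4: Q has 4 at row 3, column 1; remove 9 from row 3 of P and reverse-bump: 9 enters row 2 and ejects 6; 6 enters row 1 and ejects 4. So w(4) = 4. P is now [[1, 6], [9]].
Step i=3: Q has 3 at row 1, column 2; remove that cell from P, ejecting 6. So w(3) = 6. P is now [[1], [9]].
Step i=2: Q has 2 at row 2, column 1; remove 9 from row 2 of P and reverse-bump: 9 enters row 1 and ejects 1. So w(2) = 1. P is now [[9]].
Step i=1: Q has 1 at row 1, column 1; remove that cell from P, ejecting 9. So w(1) = 9. P is now [].

So w = 9 1 6 4 8 3 2 5 7.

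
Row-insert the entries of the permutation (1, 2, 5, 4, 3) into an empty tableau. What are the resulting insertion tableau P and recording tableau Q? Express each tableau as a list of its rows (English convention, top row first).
P = [[1, 2, 3], [4], [5]], Q = [[1, 2, 3], [4], [5]]

Insert each entry of the permutation into P by Schensted row insertion, recording in Q the position of each new cell.

After inserting 1: P = [[1]].
After inserting 2: P = [[1, 2]].
After inserting 5: P = [[1, 2, 5]].
After inserting 4: P = [[1, 2, 4], [5]].
After inserting 3: P = [[1, 2, 3], [4], [5]].

So P = [[1, 2, 3], [4], [5]], Q = [[1, 2, 3], [4], [5]].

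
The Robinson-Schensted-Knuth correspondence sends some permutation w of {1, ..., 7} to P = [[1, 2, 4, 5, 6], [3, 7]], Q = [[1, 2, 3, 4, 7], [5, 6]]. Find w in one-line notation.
Reverse the RSK construction: for i from n down to 1, find the cell of Q containing i, remove the entry at that cell from P, and reverse-bump it up through P; the value ejected from row 1 is w(i).

Step i=7: Q has 7 at row 1, column 5; remove that cell from P, ejecting 6. So w(7) = 6. P is now [[1, 2, 4, 5], [3, 7]].
Step i=6: Q has 6 at row 2, column 2; remove 7 from row 2 of P and reverse-bump: 7 enters row 1 and ejects 5. So w(6) = 5. P is now [[1, 2, 4, 7], [3]].
Step i=5: Q has 5 at row 2, column 1; remove 3 from row 2 of P and reverse-bump: 3 enters row 1 and ejects 2. So w(5) = 2. P is now [[1, 3, 4, 7]].
Step i=4: Q has 4 at row 1, column 4; remove that cell from P, ejecting 7. So w(4) = 7. P is now [[1, 3, 4]].
Step i=3: Q has 3 at row 1, column 3; remove that cell from P, ejecting 4. So w(3) = 4. P is now [[1, 3]].
Step i=2: Q has 2 at row 1, column 2; remove that cell from P, ejecting 3. So w(2) = 3. P is now [[1]].
Step i=1: Q has 1 at row 1, column 1; remove that cell from P, ejecting 1. So w(1) = 1. P is now [].

So w = 1 3 4 7 2 5 6.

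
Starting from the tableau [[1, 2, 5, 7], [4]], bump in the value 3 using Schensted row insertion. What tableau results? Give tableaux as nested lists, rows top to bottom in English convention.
[[1, 2, 3, 7], [4, 5]]

In row 1, 3 replaces 5 (the leftmost entry greater than 3); 5 is bumped to row 2. 5 is appended to row 2. The new tableau is [[1, 2, 3, 7], [4, 5]].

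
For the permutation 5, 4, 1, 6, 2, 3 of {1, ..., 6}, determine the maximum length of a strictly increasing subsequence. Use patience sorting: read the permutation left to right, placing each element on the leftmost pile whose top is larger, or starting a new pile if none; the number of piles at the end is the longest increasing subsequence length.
3

5: new pile. tops = [5]
4: onto pile 1 (replacing 5). tops = [4]
1: onto pile 1 (replacing 4). tops = [1]
6: new pile. tops = [1, 6]
2: onto pile 2 (replacing 6). tops = [1, 2]
3: new pile. tops = [1, 2, 3]

3 piles, so the longest increasing subsequence has length 3.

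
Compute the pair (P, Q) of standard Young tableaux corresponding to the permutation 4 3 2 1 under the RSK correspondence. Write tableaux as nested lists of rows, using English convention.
Insert each entry of the permutation into P by Schensted row insertion, recording in Q the position of each new cell.

Insert 4: appended to row 1. P = [[4]].
Insert 3: 3 bumps 4 from row 1; 4 starts row 2. P = [[3], [4]].
Insert 2: 2 bumps 3 from row 1; 3 bumps 4 from row 2; 4 starts row 3. P = [[2], [3], [4]].
Insert 1: 1 bumps 2 from row 1; 2 bumps 3 from row 2; 3 bumps 4 from row 3; 4 starts row 4. P = [[1], [2], [3], [4]].

So P = [[1], [2], [3], [4]], Q = [[1], [2], [3], [4]].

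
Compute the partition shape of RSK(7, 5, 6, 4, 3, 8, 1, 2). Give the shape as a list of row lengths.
Row-insert each entry into an empty tableau.

After inserting 7: P = [[7]].
After inserting 5: P = [[5], [7]].
After inserting 6: P = [[5, 6], [7]].
After inserting 4: P = [[4, 6], [5], [7]].
After inserting 3: P = [[3, 6], [4], [5], [7]].
After inserting 8: P = [[3, 6, 8], [4], [5], [7]].
After inserting 1: P = [[1, 6, 8], [3], [4], [5], [7]].
After inserting 2: P = [[1, 2, 8], [3, 6], [4], [5], [7]].

The final insertion tableau P = [[1, 2, 8], [3, 6], [4], [5], [7]] has shape [3, 2, 1, 1, 1].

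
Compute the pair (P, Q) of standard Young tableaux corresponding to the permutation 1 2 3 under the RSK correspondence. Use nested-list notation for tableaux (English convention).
Insert each entry of the permutation into P by Schensted row insertion, recording in Q the position of each new cell.

Insert 1: appended to row 1. P = [[1]].
Insert 2: appended to row 1. P = [[1, 2]].
Insert 3: appended to row 1. P = [[1, 2, 3]].

So P = [[1, 2, 3]], Q = [[1, 2, 3]].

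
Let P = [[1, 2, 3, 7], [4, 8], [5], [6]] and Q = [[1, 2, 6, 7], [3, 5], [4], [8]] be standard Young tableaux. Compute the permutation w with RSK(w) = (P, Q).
6 8 5 1 2 4 7 3

Reverse the RSK construction: for i from n down to 1, find the cell of Q containing i, remove the entry at that cell from P, and reverse-bump it up through P; the value ejected from row 1 is w(i).

Step i=8: Q has 8 at row 4, column 1; remove 6 from row 4 of P and reverse-bump: 6 enters row 3 and ejects 5; 5 enters row 2 and ejects 4; 4 enters row 1 and ejects 3. So w(8) = 3. P is now [[1, 2, 4, 7], [5, 8], [6]].
Step i=7: Q has 7 at row 1, column 4; remove that cell from P, ejecting 7. So w(7) = 7. P is now [[1, 2, 4], [5, 8], [6]].
Step i=6: Q has 6 at row 1, column 3; remove that cell from P, ejecting 4. So w(6) = 4. P is now [[1, 2], [5, 8], [6]].
Step i=5: Q has 5 at row 2, column 2; remove 8 from row 2 of P and reverse-bump: 8 enters row 1 and ejects 2. So w(5) = 2. P is now [[1, 8], [5], [6]].
Step i=4: Q has 4 at row 3, column 1; remove 6 from row 3 of P and reverse-bump: 6 enters row 2 and ejects 5; 5 enters row 1 and ejects 1. So w(4) = 1. P is now [[5, 8], [6]].
Step i=3: Q has 3 at row 2, column 1; remove 6 from row 2 of P and reverse-bump: 6 enters row 1 and ejects 5. So w(3) = 5. P is now [[6, 8]].
Step i=2: Q has 2 at row 1, column 2; remove that cell from P, ejecting 8. So w(2) = 8. P is now [[6]].
Step i=1: Q has 1 at row 1, column 1; remove that cell from P, ejecting 6. So w(1) = 6. P is now [].

So w = 6 8 5 1 2 4 7 3.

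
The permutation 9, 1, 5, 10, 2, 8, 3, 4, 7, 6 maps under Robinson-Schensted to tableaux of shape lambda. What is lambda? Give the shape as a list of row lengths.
Row-insert each entry into an empty tableau.

After inserting 9: P = [[9]].
After inserting 1: P = [[1], [9]].
After inserting 5: P = [[1, 5], [9]].
After inserting 10: P = [[1, 5, 10], [9]].
After inserting 2: P = [[1, 2, 10], [5], [9]].
After inserting 8: P = [[1, 2, 8], [5, 10], [9]].
After inserting 3: P = [[1, 2, 3], [5, 8], [9, 10]].
After inserting 4: P = [[1, 2, 3, 4], [5, 8], [9, 10]].
After inserting 7: P = [[1, 2, 3, 4, 7], [5, 8], [9, 10]].
After inserting 6: P = [[1, 2, 3, 4, 6], [5, 7], [8, 10], [9]].

The final insertion tableau P = [[1, 2, 3, 4, 6], [5, 7], [8, 10], [9]] has shape [5, 2, 2, 1].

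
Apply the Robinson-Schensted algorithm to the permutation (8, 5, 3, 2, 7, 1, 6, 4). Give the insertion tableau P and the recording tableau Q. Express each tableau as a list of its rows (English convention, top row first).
Insert each entry of the permutation into P by Schensted row insertion, recording in Q the position of each new cell.

After inserting 8: P = [[8]].
After inserting 5: P = [[5], [8]].
After inserting 3: P = [[3], [5], [8]].
After inserting 2: P = [[2], [3], [5], [8]].
After inserting 7: P = [[2, 7], [3], [5], [8]].
After inserting 1: P = [[1, 7], [2], [3], [5], [8]].
After inserting 6: P = [[1, 6], [2, 7], [3], [5], [8]].
After inserting 4: P = [[1, 4], [2, 6], [3, 7], [5], [8]].

So P = [[1, 4], [2, 6], [3, 7], [5], [8]], Q = [[1, 5], [2, 7], [3, 8], [4], [6]].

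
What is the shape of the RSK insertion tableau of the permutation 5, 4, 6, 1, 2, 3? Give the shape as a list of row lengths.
Row-insert each entry into an empty tableau.

After inserting 5: P = [[5]].
After inserting 4: P = [[4], [5]].
After inserting 6: P = [[4, 6], [5]].
After inserting 1: P = [[1, 6], [4], [5]].
After inserting 2: P = [[1, 2], [4, 6], [5]].
After inserting 3: P = [[1, 2, 3], [4, 6], [5]].

The final insertion tableau P = [[1, 2, 3], [4, 6], [5]] has shape [3, 2, 1].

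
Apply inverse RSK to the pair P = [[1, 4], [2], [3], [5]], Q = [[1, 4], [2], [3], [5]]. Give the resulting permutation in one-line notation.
5 3 2 4 1

Reverse the RSK construction: for i from n down to 1, find the cell of Q containing i, remove the entry at that cell from P, and reverse-bump it up through P; the value ejected from row 1 is w(i).

Step i=5: Q has 5 at row 4, column 1; remove 5 from row 4 of P and reverse-bump: 5 enters row 3 and ejects 3; 3 enters row 2 and ejects 2; 2 enters row 1 and ejects 1. So w(5) = 1. P is now [[2, 4], [3], [5]].
Step i=4: Q has 4 at row 1, column 2; remove that cell from P, ejecting 4. So w(4) = 4. P is now [[2], [3], [5]].
Step i=3: Q has 3 at row 3, column 1; remove 5 from row 3 of P and reverse-bump: 5 enters row 2 and ejects 3; 3 enters row 1 and ejects 2. So w(3) = 2. P is now [[3], [5]].
Step i=2: Q has 2 at row 2, column 1; remove 5 from row 2 of P and reverse-bump: 5 enters row 1 and ejects 3. So w(2) = 3. P is now [[5]].
Step i=1: Q has 1 at row 1, column 1; remove that cell from P, ejecting 5. So w(1) = 5. P is now [].

So w = 5 3 2 4 1.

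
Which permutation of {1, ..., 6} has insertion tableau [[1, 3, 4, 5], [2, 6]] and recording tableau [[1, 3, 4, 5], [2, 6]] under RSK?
2 1 3 4 6 5

Reverse RSK: for i = n, n-1, ..., 1, locate i in Q, remove the corresponding corner cell from P, and reverse-bump its entry up through P; the value ejected from row 1 is w(i).

So w = 2 1 3 4 6 5.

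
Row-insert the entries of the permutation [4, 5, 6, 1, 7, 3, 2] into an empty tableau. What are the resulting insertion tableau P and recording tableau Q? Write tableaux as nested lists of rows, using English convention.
P = [[1, 2, 6, 7], [3, 5], [4]], Q = [[1, 2, 3, 5], [4, 6], [7]]

Insert each entry of the permutation into P by Schensted row insertion, recording in Q the position of each new cell.

Insert 4: appended to row 1. P = [[4]], Q = [[1]].
Insert 5: appended to row 1. P = [[4, 5]], Q = [[1, 2]].
Insert 6: appended to row 1. P = [[4, 5, 6]], Q = [[1, 2, 3]].
Insert 1: 1 bumps 4 from row 1; 4 starts row 2. P = [[1, 5, 6], [4]], Q = [[1, 2, 3], [4]].
Insert 7: appended to row 1. P = [[1, 5, 6, 7], [4]], Q = [[1, 2, 3, 5], [4]].
Insert 3: 3 bumps 5 from row 1; 5 appends to row 2. P = [[1, 3, 6, 7], [4, 5]], Q = [[1, 2, 3, 5], [4, 6]].
Insert 2: 2 bumps 3 from row 1; 3 bumps 4 from row 2; 4 starts row 3. P = [[1, 2, 6, 7], [3, 5], [4]], Q = [[1, 2, 3, 5], [4, 6], [7]].

So P = [[1, 2, 6, 7], [3, 5], [4]], Q = [[1, 2, 3, 5], [4, 6], [7]].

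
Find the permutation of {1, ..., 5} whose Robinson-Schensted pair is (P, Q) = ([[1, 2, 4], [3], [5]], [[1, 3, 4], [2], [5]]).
Reverse RSK: for i = n, n-1, ..., 1, locate i in Q, remove the corresponding corner cell from P, and reverse-bump its entry up through P; the value ejected from row 1 is w(i).

So w = 5 1 3 4 2.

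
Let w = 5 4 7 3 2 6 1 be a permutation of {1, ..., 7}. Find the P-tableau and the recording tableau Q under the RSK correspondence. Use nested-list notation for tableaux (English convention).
P = [[1, 6], [2, 7], [3], [4], [5]], Q = [[1, 3], [2, 6], [4], [5], [7]]

Insert each entry of the permutation into P by Schensted row insertion, recording in Q the position of each new cell.

Insert 5: appended to row 1. P = [[5]], Q = [[1]].
Insert 4: 4 bumps 5 from row 1; 5 starts row 2. P = [[4], [5]], Q = [[1], [2]].
Insert 7: appended to row 1. P = [[4, 7], [5]], Q = [[1, 3], [2]].
Insert 3: 3 bumps 4 from row 1; 4 bumps 5 from row 2; 5 starts row 3. P = [[3, 7], [4], [5]], Q = [[1, 3], [2], [4]].
Insert 2: 2 bumps 3 from row 1; 3 bumps 4 from row 2; 4 bumps 5 from row 3; 5 starts row 4. P = [[2, 7], [3], [4], [5]], Q = [[1, 3], [2], [4], [5]].
Insert 6: 6 bumps 7 from row 1; 7 appends to row 2. P = [[2, 6], [3, 7], [4], [5]], Q = [[1, 3], [2, 6], [4], [5]].
Insert 1: 1 bumps 2 from row 1; 2 bumps 3 from row 2; 3 bumps 4 from row 3; 4 bumps 5 from row 4; 5 starts row 5. P = [[1, 6], [2, 7], [3], [4], [5]], Q = [[1, 3], [2, 6], [4], [5], [7]].

So P = [[1, 6], [2, 7], [3], [4], [5]], Q = [[1, 3], [2, 6], [4], [5], [7]].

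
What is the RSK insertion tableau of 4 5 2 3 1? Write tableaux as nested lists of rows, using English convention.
P = [[1, 3], [2, 5], [4]]

Insert 4: appended to row 1. P = [[4]].
Insert 5: appended to row 1. P = [[4, 5]].
Insert 2: 2 bumps 4 from row 1; 4 starts row 2. P = [[2, 5], [4]].
Insert 3: 3 bumps 5 from row 1; 5 appends to row 2. P = [[2, 3], [4, 5]].
Insert 1: 1 bumps 2 from row 1; 2 bumps 4 from row 2; 4 starts row 3. P = [[1, 3], [2, 5], [4]].

So P = [[1, 3], [2, 5], [4]].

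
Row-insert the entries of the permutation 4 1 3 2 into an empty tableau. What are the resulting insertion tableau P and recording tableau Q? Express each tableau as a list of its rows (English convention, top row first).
Insert each entry of the permutation into P by Schensted row insertion, recording in Q the position of each new cell.

Insert 4: appended to row 1. P = [[4]], Q = [[1]].
Insert 1: 1 bumps 4 from row 1; 4 starts row 2. P = [[1], [4]], Q = [[1], [2]].
Insert 3: appended to row 1. P = [[1, 3], [4]], Q = [[1, 3], [2]].
Insert 2: 2 bumps 3 from row 1; 3 bumps 4 from row 2; 4 starts row 3. P = [[1, 2], [3], [4]], Q = [[1, 3], [2], [4]].

So P = [[1, 2], [3], [4]], Q = [[1, 3], [2], [4]].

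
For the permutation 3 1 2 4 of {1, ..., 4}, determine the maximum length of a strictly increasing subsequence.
3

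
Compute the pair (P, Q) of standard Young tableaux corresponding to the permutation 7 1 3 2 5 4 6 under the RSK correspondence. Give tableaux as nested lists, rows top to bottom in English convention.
P = [[1, 2, 4, 6], [3, 5], [7]], Q = [[1, 3, 5, 7], [2, 6], [4]]

Insert each entry of the permutation into P by Schensted row insertion, recording in Q the position of each new cell.

After inserting 7: P = [[7]].
After inserting 1: P = [[1], [7]].
After inserting 3: P = [[1, 3], [7]].
After inserting 2: P = [[1, 2], [3], [7]].
After inserting 5: P = [[1, 2, 5], [3], [7]].
After inserting 4: P = [[1, 2, 4], [3, 5], [7]].
After inserting 6: P = [[1, 2, 4, 6], [3, 5], [7]].

So P = [[1, 2, 4, 6], [3, 5], [7]], Q = [[1, 3, 5, 7], [2, 6], [4]].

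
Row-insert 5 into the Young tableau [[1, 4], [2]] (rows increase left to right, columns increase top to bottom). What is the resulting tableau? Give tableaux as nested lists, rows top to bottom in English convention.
5 is larger than every entry of row 1, so it is appended to row 1. The new tableau is [[1, 4, 5], [2]].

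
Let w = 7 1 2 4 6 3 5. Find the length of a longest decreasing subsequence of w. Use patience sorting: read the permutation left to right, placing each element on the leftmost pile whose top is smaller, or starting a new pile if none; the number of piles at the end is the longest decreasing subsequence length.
3

7: new pile. tops = [7]
1: new pile. tops = [7, 1]
2: onto pile 2 (replacing 1). tops = [7, 2]
4: onto pile 2 (replacing 2). tops = [7, 4]
6: onto pile 2 (replacing 4). tops = [7, 6]
3: new pile. tops = [7, 6, 3]
5: onto pile 3 (replacing 3). tops = [7, 6, 5]

3 piles, so the longest decreasing subsequence has length 3.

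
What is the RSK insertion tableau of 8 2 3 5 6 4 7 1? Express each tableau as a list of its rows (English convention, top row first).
Insert 8: appended to row 1. P = [[8]].
Insert 2: 2 bumps 8 from row 1; 8 starts row 2. P = [[2], [8]].
Insert 3: appended to row 1. P = [[2, 3], [8]].
Insert 5: appended to row 1. P = [[2, 3, 5], [8]].
Insert 6: appended to row 1. P = [[2, 3, 5, 6], [8]].
Insert 4: 4 bumps 5 from row 1; 5 bumps 8 from row 2; 8 starts row 3. P = [[2, 3, 4, 6], [5], [8]].
Insert 7: appended to row 1. P = [[2, 3, 4, 6, 7], [5], [8]].
Insert 1: 1 bumps 2 from row 1; 2 bumps 5 from row 2; 5 bumps 8 from row 3; 8 starts row 4. P = [[1, 3, 4, 6, 7], [2], [5], [8]].

So P = [[1, 3, 4, 6, 7], [2], [5], [8]].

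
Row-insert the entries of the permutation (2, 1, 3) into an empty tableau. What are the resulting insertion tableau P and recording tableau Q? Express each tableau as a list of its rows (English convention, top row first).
P = [[1, 3], [2]], Q = [[1, 3], [2]]

Insert each entry of the permutation into P by Schensted row insertion, recording in Q the position of each new cell.

Insert 2: appended to row 1. P = [[2]].
Insert 1: 1 bumps 2 from row 1; 2 starts row 2. P = [[1], [2]].
Insert 3: appended to row 1. P = [[1, 3], [2]].

So P = [[1, 3], [2]], Q = [[1, 3], [2]].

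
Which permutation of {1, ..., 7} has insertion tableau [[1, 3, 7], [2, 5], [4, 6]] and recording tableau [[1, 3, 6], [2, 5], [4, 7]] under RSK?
4 2 6 1 5 7 3

Reverse the RSK construction: for i from n down to 1, find the cell of Q containing i, remove the entry at that cell from P, and reverse-bump it up through P; the value ejected from row 1 is w(i).

Step i=7: Q has 7 at row 3, column 2; remove 6 from row 3 of P and reverse-bump: 6 enters row 2 and ejects 5; 5 enters row 1 and ejects 3. So w(7) = 3. P is now [[1, 5, 7], [2, 6], [4]].
Step i=6: Q has 6 at row 1, column 3; remove that cell from P, ejecting 7. So w(6) = 7. P is now [[1, 5], [2, 6], [4]].
Step i=5: Q has 5 at row 2, column 2; remove 6 from row 2 of P and reverse-bump: 6 enters row 1 and ejects 5. So w(5) = 5. P is now [[1, 6], [2], [4]].
Step i=4: Q has 4 at row 3, column 1; remove 4 from row 3 of P and reverse-bump: 4 enters row 2 and ejects 2; 2 enters row 1 and ejects 1. So w(4) = 1. P is now [[2, 6], [4]].
Step i=3: Q has 3 at row 1, column 2; remove that cell from P, ejecting 6. So w(3) = 6. P is now [[2], [4]].
Step i=2: Q has 2 at row 2, column 1; remove 4 from row 2 of P and reverse-bump: 4 enters row 1 and ejects 2. So w(2) = 2. P is now [[4]].
Step i=1: Q has 1 at row 1, column 1; remove that cell from P, ejecting 4. So w(1) = 4. P is now [].

So w = 4 2 6 1 5 7 3.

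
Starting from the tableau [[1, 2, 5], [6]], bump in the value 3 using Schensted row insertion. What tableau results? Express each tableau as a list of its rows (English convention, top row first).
In row 1, 3 replaces 5 (the leftmost entry greater than 3); 5 is bumped to row 2. In row 2, 5 replaces 6 (the leftmost entry greater than 5); 6 is bumped to row 3. 6 starts a new row 3. The new tableau is [[1, 2, 3], [5], [6]].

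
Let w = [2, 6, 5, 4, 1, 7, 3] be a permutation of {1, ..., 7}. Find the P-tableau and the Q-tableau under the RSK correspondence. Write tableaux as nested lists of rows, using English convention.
Insert each entry of the permutation into P by Schensted row insertion, recording in Q the position of each new cell.

Insert 2: appended to row 1. P = [[2]].
Insert 6: appended to row 1. P = [[2, 6]].
Insert 5: 5 bumps 6 from row 1; 6 starts row 2. P = [[2, 5], [6]].
Insert 4: 4 bumps 5 from row 1; 5 bumps 6 from row 2; 6 starts row 3. P = [[2, 4], [5], [6]].
Insert 1: 1 bumps 2 from row 1; 2 bumps 5 from row 2; 5 bumps 6 from row 3; 6 starts row 4. P = [[1, 4], [2], [5], [6]].
Insert 7: appended to row 1. P = [[1, 4, 7], [2], [5], [6]].
Insert 3: 3 bumps 4 from row 1; 4 appends to row 2. P = [[1, 3, 7], [2, 4], [5], [6]].

So P = [[1, 3, 7], [2, 4], [5], [6]], Q = [[1, 2, 6], [3, 7], [4], [5]].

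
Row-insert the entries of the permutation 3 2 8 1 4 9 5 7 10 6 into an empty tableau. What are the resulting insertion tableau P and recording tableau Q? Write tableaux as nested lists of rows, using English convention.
Insert each entry of the permutation into P by Schensted row insertion, recording in Q the position of each new cell.

After inserting 3: P = [[3]].
After inserting 2: P = [[2], [3]].
After inserting 8: P = [[2, 8], [3]].
After inserting 1: P = [[1, 8], [2], [3]].
After inserting 4: P = [[1, 4], [2, 8], [3]].
After inserting 9: P = [[1, 4, 9], [2, 8], [3]].
After inserting 5: P = [[1, 4, 5], [2, 8, 9], [3]].
After inserting 7: P = [[1, 4, 5, 7], [2, 8, 9], [3]].
After inserting 10: P = [[1, 4, 5, 7, 10], [2, 8, 9], [3]].
After inserting 6: P = [[1, 4, 5, 6, 10], [2, 7, 9], [3, 8]].

So P = [[1, 4, 5, 6, 10], [2, 7, 9], [3, 8]], Q = [[1, 3, 6, 8, 9], [2, 5, 7], [4, 10]].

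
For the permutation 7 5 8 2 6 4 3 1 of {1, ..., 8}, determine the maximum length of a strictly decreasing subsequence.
5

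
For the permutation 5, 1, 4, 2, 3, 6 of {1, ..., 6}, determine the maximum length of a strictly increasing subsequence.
4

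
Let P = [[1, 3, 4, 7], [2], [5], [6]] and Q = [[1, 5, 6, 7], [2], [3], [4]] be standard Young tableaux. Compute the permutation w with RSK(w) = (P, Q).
Reverse the RSK construction: for i from n down to 1, find the cell of Q containing i, remove the entry at that cell from P, and reverse-bump it up through P; the value ejected from row 1 is w(i).

Step i=7: Q has 7 at row 1, column 4; remove that cell from P, ejecting 7. So w(7) = 7. P is now [[1, 3, 4], [2], [5], [6]].
Step i=6: Q has 6 at row 1, column 3; remove that cell from P, ejecting 4. So w(6) = 4. P is now [[1, 3], [2], [5], [6]].
Step i=5: Q has 5 at row 1, column 2; remove that cell from P, ejecting 3. So w(5) = 3. P is now [[1], [2], [5], [6]].
Step i=4: Q has 4 at row 4, column 1; remove 6 from row 4 of P and reverse-bump: 6 enters row 3 and ejects 5; 5 enters row 2 and ejects 2; 2 enters row 1 and ejects 1. So w(4) = 1. P is now [[2], [5], [6]].
Step i=3: Q has 3 at row 3, column 1; remove 6 from row 3 of P and reverse-bump: 6 enters row 2 and ejects 5; 5 enters row 1 and ejects 2. So w(3) = 2. P is now [[5], [6]].
Step i=2: Q has 2 at row 2, column 1; remove 6 from row 2 of P and reverse-bump: 6 enters row 1 and ejects 5. So w(2) = 5. P is now [[6]].
Step i=1: Q has 1 at row 1, column 1; remove that cell from P, ejecting 6. So w(1) = 6. P is now [].

So w = 6 5 2 1 3 4 7.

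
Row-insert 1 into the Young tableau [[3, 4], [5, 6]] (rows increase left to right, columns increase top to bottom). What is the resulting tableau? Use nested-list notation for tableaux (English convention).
[[1, 4], [3, 6], [5]]

In row 1, 1 replaces 3 (the leftmost entry greater than 1); 3 is bumped to row 2. In row 2, 3 replaces 5 (the leftmost entry greater than 3); 5 is bumped to row 3. 5 starts a new row 3. The new tableau is [[1, 4], [3, 6], [5]].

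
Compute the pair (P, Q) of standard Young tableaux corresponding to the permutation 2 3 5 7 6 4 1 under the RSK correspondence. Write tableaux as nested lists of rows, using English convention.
Insert each entry of the permutation into P by Schensted row insertion, recording in Q the position of each new cell.

After inserting 2: P = [[2]].
After inserting 3: P = [[2, 3]].
After inserting 5: P = [[2, 3, 5]].
After inserting 7: P = [[2, 3, 5, 7]].
After inserting 6: P = [[2, 3, 5, 6], [7]].
After inserting 4: P = [[2, 3, 4, 6], [5], [7]].
After inserting 1: P = [[1, 3, 4, 6], [2], [5], [7]].

So P = [[1, 3, 4, 6], [2], [5], [7]], Q = [[1, 2, 3, 4], [5], [6], [7]].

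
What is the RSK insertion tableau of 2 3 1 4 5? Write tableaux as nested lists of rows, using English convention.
P = [[1, 3, 4, 5], [2]]

Insert 2: appended to row 1. P = [[2]].
Insert 3: appended to row 1. P = [[2, 3]].
Insert 1: 1 bumps 2 from row 1; 2 starts row 2. P = [[1, 3], [2]].
Insert 4: appended to row 1. P = [[1, 3, 4], [2]].
Insert 5: appended to row 1. P = [[1, 3, 4, 5], [2]].

So P = [[1, 3, 4, 5], [2]].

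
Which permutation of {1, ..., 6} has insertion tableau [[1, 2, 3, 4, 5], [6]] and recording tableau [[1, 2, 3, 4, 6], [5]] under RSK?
1 2 3 6 4 5

Reverse the RSK construction: for i from n down to 1, find the cell of Q containing i, remove the entry at that cell from P, and reverse-bump it up through P; the value ejected from row 1 is w(i).

Step i=6: Q has 6 at row 1, column 5; remove that cell from P, ejecting 5. So w(6) = 5. P is now [[1, 2, 3, 4], [6]].
Step i=5: Q has 5 at row 2, column 1; remove 6 from row 2 of P and reverse-bump: 6 enters row 1 and ejects 4. So w(5) = 4. P is now [[1, 2, 3, 6]].
Step i=4: Q has 4 at row 1, column 4; remove that cell from P, ejecting 6. So w(4) = 6. P is now [[1, 2, 3]].
Step i=3: Q has 3 at row 1, column 3; remove that cell from P, ejecting 3. So w(3) = 3. P is now [[1, 2]].
Step i=2: Q has 2 at row 1, column 2; remove that cell from P, ejecting 2. So w(2) = 2. P is now [[1]].
Step i=1: Q has 1 at row 1, column 1; remove that cell from P, ejecting 1. So w(1) = 1. P is now [].

So w = 1 2 3 6 4 5.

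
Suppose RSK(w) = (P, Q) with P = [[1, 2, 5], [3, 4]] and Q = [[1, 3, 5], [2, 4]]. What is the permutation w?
3 1 4 2 5

Reverse the RSK construction: for i from n down to 1, find the cell of Q containing i, remove the entry at that cell from P, and reverse-bump it up through P; the value ejected from row 1 is w(i).

Step i=5: Q has 5 at row 1, column 3; remove that cell from P, ejecting 5. So w(5) = 5. P is now [[1, 2], [3, 4]].
Step i=4: Q has 4 at row 2, column 2; remove 4 from row 2 of P and reverse-bump: 4 enters row 1 and ejects 2. So w(4) = 2. P is now [[1, 4], [3]].
Step i=3: Q has 3 at row 1, column 2; remove that cell from P, ejecting 4. So w(3) = 4. P is now [[1], [3]].
Step i=2: Q has 2 at row 2, column 1; remove 3 from row 2 of P and reverse-bump: 3 enters row 1 and ejects 1. So w(2) = 1. P is now [[3]].
Step i=1: Q has 1 at row 1, column 1; remove that cell from P, ejecting 3. So w(1) = 3. P is now [].

So w = 3 1 4 2 5.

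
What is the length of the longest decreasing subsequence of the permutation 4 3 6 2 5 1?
4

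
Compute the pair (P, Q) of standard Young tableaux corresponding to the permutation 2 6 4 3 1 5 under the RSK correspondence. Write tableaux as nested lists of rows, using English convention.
Insert each entry of the permutation into P by Schensted row insertion, recording in Q the position of each new cell.

After inserting 2: P = [[2]].
After inserting 6: P = [[2, 6]].
After inserting 4: P = [[2, 4], [6]].
After inserting 3: P = [[2, 3], [4], [6]].
After inserting 1: P = [[1, 3], [2], [4], [6]].
After inserting 5: P = [[1, 3, 5], [2], [4], [6]].

So P = [[1, 3, 5], [2], [4], [6]], Q = [[1, 2, 6], [3], [4], [5]].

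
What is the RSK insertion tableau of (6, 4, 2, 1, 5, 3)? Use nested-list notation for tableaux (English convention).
P = [[1, 3], [2, 5], [4], [6]]

Insert 6: appended to row 1. P = [[6]].
Insert 4: 4 bumps 6 from row 1; 6 starts row 2. P = [[4], [6]].
Insert 2: 2 bumps 4 from row 1; 4 bumps 6 from row 2; 6 starts row 3. P = [[2], [4], [6]].
Insert 1: 1 bumps 2 from row 1; 2 bumps 4 from row 2; 4 bumps 6 from row 3; 6 starts row 4. P = [[1], [2], [4], [6]].
Insert 5: appended to row 1. P = [[1, 5], [2], [4], [6]].
Insert 3: 3 bumps 5 from row 1; 5 appends to row 2. P = [[1, 3], [2, 5], [4], [6]].

So P = [[1, 3], [2, 5], [4], [6]].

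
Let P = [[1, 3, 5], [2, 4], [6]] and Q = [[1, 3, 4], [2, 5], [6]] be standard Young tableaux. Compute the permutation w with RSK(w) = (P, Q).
Reverse the RSK construction: for i from n down to 1, find the cell of Q containing i, remove the entry at that cell from P, and reverse-bump it up through P; the value ejected from row 1 is w(i).

Step i=6: Q has 6 at row 3, column 1; remove 6 from row 3 of P and reverse-bump: 6 enters row 2 and ejects 4; 4 enters row 1 and ejects 3. So w(6) = 3. P is now [[1, 4, 5], [2, 6]].
Step i=5: Q has 5 at row 2, column 2; remove 6 from row 2 of P and reverse-bump: 6 enters row 1 and ejects 5. So w(5) = 5. P is now [[1, 4, 6], [2]].
Step i=4: Q has 4 at row 1, column 3; remove that cell from P, ejecting 6. So w(4) = 6. P is now [[1, 4], [2]].
Step i=3: Q has 3 at row 1, column 2; remove that cell from P, ejecting 4. So w(3) = 4. P is now [[1], [2]].
Step i=2: Q has 2 at row 2, column 1; remove 2 from row 2 of P and reverse-bump: 2 enters row 1 and ejects 1. So w(2) = 1. P is now [[2]].
Step i=1: Q has 1 at row 1, column 1; remove that cell from P, ejecting 2. So w(1) = 2. P is now [].

So w = 2 1 4 6 5 3.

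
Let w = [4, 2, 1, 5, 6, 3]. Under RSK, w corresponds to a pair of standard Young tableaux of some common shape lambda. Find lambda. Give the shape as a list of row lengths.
Row-insert each entry into an empty tableau.

After inserting 4: P = [[4]].
After inserting 2: P = [[2], [4]].
After inserting 1: P = [[1], [2], [4]].
After inserting 5: P = [[1, 5], [2], [4]].
After inserting 6: P = [[1, 5, 6], [2], [4]].
After inserting 3: P = [[1, 3, 6], [2, 5], [4]].

The final insertion tableau P = [[1, 3, 6], [2, 5], [4]] has shape [3, 2, 1].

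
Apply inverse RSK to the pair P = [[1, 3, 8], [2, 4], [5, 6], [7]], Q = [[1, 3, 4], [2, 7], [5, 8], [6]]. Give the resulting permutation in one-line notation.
7 5 6 8 2 1 4 3

Reverse the RSK construction: for i from n down to 1, find the cell of Q containing i, remove the entry at that cell from P, and reverse-bump it up through P; the value ejected from row 1 is w(i).

Step i=8: Q has 8 at row 3, column 2; remove 6 from row 3 of P and reverse-bump: 6 enters row 2 and ejects 4; 4 enters row 1 and ejects 3. So w(8) = 3. P is now [[1, 4, 8], [2, 6], [5], [7]].
Step i=7: Q has 7 at row 2, column 2; remove 6 from row 2 of P and reverse-bump: 6 enters row 1 and ejects 4. So w(7) = 4. P is now [[1, 6, 8], [2], [5], [7]].
Step i=6: Q has 6 at row 4, column 1; remove 7 from row 4 of P and reverse-bump: 7 enters row 3 and ejects 5; 5 enters row 2 and ejects 2; 2 enters row 1 and ejects 1. So w(6) = 1. P is now [[2, 6, 8], [5], [7]].
Step i=5: Q has 5 at row 3, column 1; remove 7 from row 3 of P and reverse-bump: 7 enters row 2 and ejects 5; 5 enters row 1 and ejects 2. So w(5) = 2. P is now [[5, 6, 8], [7]].
Step i=4: Q has 4 at row 1, column 3; remove that cell from P, ejecting 8. So w(4) = 8. P is now [[5, 6], [7]].
Step i=3: Q has 3 at row 1, column 2; remove that cell from P, ejecting 6. So w(3) = 6. P is now [[5], [7]].
Step i=2: Q has 2 at row 2, column 1; remove 7 from row 2 of P and reverse-bump: 7 enters row 1 and ejects 5. So w(2) = 5. P is now [[7]].
Step i=1: Q has 1 at row 1, column 1; remove that cell from P, ejecting 7. So w(1) = 7. P is now [].

So w = 7 5 6 8 2 1 4 3.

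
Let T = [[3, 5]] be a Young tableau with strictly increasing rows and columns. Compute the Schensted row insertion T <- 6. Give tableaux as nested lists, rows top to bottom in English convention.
6 is larger than every entry of row 1, so it is appended to row 1. The new tableau is [[3, 5, 6]].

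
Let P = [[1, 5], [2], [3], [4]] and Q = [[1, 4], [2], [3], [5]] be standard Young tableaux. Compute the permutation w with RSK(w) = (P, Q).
4 3 2 5 1

Reverse the RSK construction: for i from n down to 1, find the cell of Q containing i, remove the entry at that cell from P, and reverse-bump it up through P; the value ejected from row 1 is w(i).

Step i=5: Q has 5 at row 4, column 1; remove 4 from row 4 of P and reverse-bump: 4 enters row 3 and ejects 3; 3 enters row 2 and ejects 2; 2 enters row 1 and ejects 1. So w(5) = 1. P is now [[2, 5], [3], [4]].
Step i=4: Q has 4 at row 1, column 2; remove that cell from P, ejecting 5. So w(4) = 5. P is now [[2], [3], [4]].
Step i=3: Q has 3 at row 3, column 1; remove 4 from row 3 of P and reverse-bump: 4 enters row 2 and ejects 3; 3 enters row 1 and ejects 2. So w(3) = 2. P is now [[3], [4]].
Step i=2: Q has 2 at row 2, column 1; remove 4 from row 2 of P and reverse-bump: 4 enters row 1 and ejects 3. So w(2) = 3. P is now [[4]].
Step i=1: Q has 1 at row 1, column 1; remove that cell from P, ejecting 4. So w(1) = 4. P is now [].

So w = 4 3 2 5 1.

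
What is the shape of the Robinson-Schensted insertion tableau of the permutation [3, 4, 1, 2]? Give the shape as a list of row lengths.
[2, 2]

Row-insert each entry into an empty tableau.

After inserting 3: P = [[3]].
After inserting 4: P = [[3, 4]].
After inserting 1: P = [[1, 4], [3]].
After inserting 2: P = [[1, 2], [3, 4]].

The final insertion tableau P = [[1, 2], [3, 4]] has shape [2, 2].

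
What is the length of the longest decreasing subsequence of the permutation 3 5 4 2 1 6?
4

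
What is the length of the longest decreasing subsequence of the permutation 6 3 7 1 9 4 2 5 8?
3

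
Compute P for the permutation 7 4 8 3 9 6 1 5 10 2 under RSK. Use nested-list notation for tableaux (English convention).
Insert 7: appended to row 1. P = [[7]].
Insert 4: 4 bumps 7 from row 1; 7 starts row 2. P = [[4], [7]].
Insert 8: appended to row 1. P = [[4, 8], [7]].
Insert 3: 3 bumps 4 from row 1; 4 bumps 7 from row 2; 7 starts row 3. P = [[3, 8], [4], [7]].
Insert 9: appended to row 1. P = [[3, 8, 9], [4], [7]].
Insert 6: 6 bumps 8 from row 1; 8 appends to row 2. P = [[3, 6, 9], [4, 8], [7]].
Insert 1: 1 bumps 3 from row 1; 3 bumps 4 from row 2; 4 bumps 7 from row 3; 7 starts row 4. P = [[1, 6, 9], [3, 8], [4], [7]].
Insert 5: 5 bumps 6 from row 1; 6 bumps 8 from row 2; 8 appends to row 3. P = [[1, 5, 9], [3, 6], [4, 8], [7]].
Insert 10: appended to row 1. P = [[1, 5, 9, 10], [3, 6], [4, 8], [7]].
Insert 2: 2 bumps 5 from row 1; 5 bumps 6 from row 2; 6 bumps 8 from row 3; 8 appends to row 4. P = [[1, 2, 9, 10], [3, 5], [4, 6], [7, 8]].

So P = [[1, 2, 9, 10], [3, 5], [4, 6], [7, 8]].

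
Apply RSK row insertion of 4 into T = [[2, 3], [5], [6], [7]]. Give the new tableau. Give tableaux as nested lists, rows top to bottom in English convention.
[[2, 3, 4], [5], [6], [7]]

4 is larger than every entry of row 1, so it is appended to row 1. The new tableau is [[2, 3, 4], [5], [6], [7]].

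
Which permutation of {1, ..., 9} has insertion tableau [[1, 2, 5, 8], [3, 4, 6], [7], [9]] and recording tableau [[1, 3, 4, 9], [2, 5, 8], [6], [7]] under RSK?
Reverse the RSK construction: for i from n down to 1, find the cell of Q containing i, remove the entry at that cell from P, and reverse-bump it up through P; the value ejected from row 1 is w(i).

Step i=9: Q has 9 at row 1, column 4; remove that cell from P, ejecting 8. So w(9) = 8. P is now [[1, 2, 5], [3, 4, 6], [7], [9]].
Step i=8: Q has 8 at row 2, column 3; remove 6 from row 2 of P and reverse-bump: 6 enters row 1 and ejects 5. So w(8) = 5. P is now [[1, 2, 6], [3, 4], [7], [9]].
Step i=7: Q has 7 at row 4, column 1; remove 9 from row 4 of P and reverse-bump: 9 enters row 3 and ejects 7; 7 enters row 2 and ejects 4; 4 enters row 1 and ejects 2. So w(7) = 2. P is now [[1, 4, 6], [3, 7], [9]].
Step i=6: Q has 6 at row 3, column 1; remove 9 from row 3 of P and reverse-bump: 9 enters row 2 and ejects 7; 7 enters row 1 and ejects 6. So w(6) = 6. P is now [[1, 4, 7], [3, 9]].
Step i=5: Q has 5 at row 2, column 2; remove 9 from row 2 of P and reverse-bump: 9 enters row 1 and ejects 7. So w(5) = 7. P is now [[1, 4, 9], [3]].
Step i=4: Q has 4 at row 1, column 3; remove that cell from P, ejecting 9. So w(4) = 9. P is now [[1, 4], [3]].
Step i=3: Q has 3 at row 1, column 2; remove that cell from P, ejecting 4. So w(3) = 4. P is now [[1], [3]].
Step i=2: Q has 2 at row 2, column 1; remove 3 from row 2 of P and reverse-bump: 3 enters row 1 and ejects 1. So w(2) = 1. P is now [[3]].
Step i=1: Q has 1 at row 1, column 1; remove that cell from P, ejecting 3. So w(1) = 3. P is now [].

So w = 3 1 4 9 7 6 2 5 8.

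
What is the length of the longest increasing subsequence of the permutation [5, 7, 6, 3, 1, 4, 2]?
2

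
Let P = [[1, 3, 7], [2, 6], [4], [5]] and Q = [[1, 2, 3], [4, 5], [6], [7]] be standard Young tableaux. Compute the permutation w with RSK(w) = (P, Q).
Reverse the RSK construction: for i from n down to 1, find the cell of Q containing i, remove the entry at that cell from P, and reverse-bump it up through P; the value ejected from row 1 is w(i).

Step i=7: Q has 7 at row 4, column 1; remove 5 from row 4 of P and reverse-bump: 5 enters row 3 and ejects 4; 4 enters row 2 and ejects 2; 2 enters row 1 and ejects 1. So w(7) = 1. P is now [[2, 3, 7], [4, 6], [5]].
Step i=6: Q has 6 at row 3, column 1; remove 5 from row 3 of P and reverse-bump: 5 enters row 2 and ejects 4; 4 enters row 1 and ejects 3. So w(6) = 3. P is now [[2, 4, 7], [5, 6]].
Step i=5: Q has 5 at row 2, column 2; remove 6 from row 2 of P and reverse-bump: 6 enters row 1 and ejects 4. So w(5) = 4. P is now [[2, 6, 7], [5]].
Step i=4: Q has 4 at row 2, column 1; remove 5 from row 2 of P and reverse-bump: 5 enters row 1 and ejects 2. So w(4) = 2. P is now [[5, 6, 7]].
Step i=3: Q has 3 at row 1, column 3; remove that cell from P, ejecting 7. So w(3) = 7. P is now [[5, 6]].
Step i=2: Q has 2 at row 1, column 2; remove that cell from P, ejecting 6. So w(2) = 6. P is now [[5]].
Step i=1: Q has 1 at row 1, column 1; remove that cell from P, ejecting 5. So w(1) = 5. P is now [].

So w = 5 6 7 2 4 3 1.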